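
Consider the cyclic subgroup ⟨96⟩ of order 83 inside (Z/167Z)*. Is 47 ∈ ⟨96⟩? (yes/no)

47 ∈ ⟨96⟩ iff 47^83 ≡ 1 (mod 167), since |⟨96⟩| = 83.
47^83 mod 167 = 1.
Since 1 = 1, 47 lies in the subgroup.

yes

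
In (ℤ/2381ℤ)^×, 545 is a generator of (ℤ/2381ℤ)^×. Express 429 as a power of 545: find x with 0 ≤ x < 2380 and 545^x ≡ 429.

Baby-step giant-step with m = ceil(sqrt(2380)) = 49.
Baby table (545^j mod 2381 for j=0..48):
  0:1  1:545  2:1781  3:1578  4:469  5:838  6:1939  7:1972
  8:909  9:157  10:2230  11:1040  12:122  13:2203  14:611  15:2036
  16:74  17:2234  18:839  19:103  20:1372  21:106  22:626  23:687
  24:598  25:2094  26:731  27:768  28:1885  29:1114  30:2356  31:661
  32:714  33:1027  34:180  35:479  36:1526  37:701  38:1085  39:837
  40:1394  41:191  42:1712  43:2069  44:1392  45:1482  46:531  47:1294
  48:454
Giant step factor: 545^(-49) ≡ 135 (mod 2381).
Scan 429·135^i mod 2381 for i = 0, 1, …:
  i=0: 429   i=1: 771   i=2: 1702   i=3: 1194
  i=4: 1663   i=5: 691   i=6: 426   i=7: 366
  i=8: 1790   i=9: 1169     …   i=34: 773
  i=35: 1972
Match at i=35, j=7: x = 35·49 + 7 = 1722.

1722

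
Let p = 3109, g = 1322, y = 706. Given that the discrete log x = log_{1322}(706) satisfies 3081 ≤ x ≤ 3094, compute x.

3089

Compute 1322^3081 mod 3109 = 1374, then multiply by 1322 repeatedly:
  1322^3081=1374  1322^3082=772  1322^3083=832  1322^3084=2427  1322^3085=6
  1322^3086=1714  1322^3087=2556  1322^3088=2658  1322^3089=706
Found 706 at exponent 3089.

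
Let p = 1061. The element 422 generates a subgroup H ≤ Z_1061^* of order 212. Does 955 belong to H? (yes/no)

yes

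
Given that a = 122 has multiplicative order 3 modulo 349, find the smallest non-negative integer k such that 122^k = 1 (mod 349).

Successive powers of 122 modulo 349:
  122^0=1
So 122^0 ≡ 1 (mod 349), giving k = 0.

0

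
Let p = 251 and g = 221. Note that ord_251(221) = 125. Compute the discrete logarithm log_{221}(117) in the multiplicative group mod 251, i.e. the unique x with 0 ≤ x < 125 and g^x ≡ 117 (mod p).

Baby-step giant-step with m = ceil(sqrt(125)) = 12.
Baby table (221^j mod 251 for j=0..11):
  0:1  1:221  2:147  3:108  4:23  5:63  6:118  7:225
  8:27  9:194  10:204  11:155
Giant step factor: 221^(-12) ≡ 135 (mod 251).
Scan 117·135^i mod 251 for i = 0, 1, …:
  i=0: 117   i=1: 233   i=2: 80   i=3: 7
  i=4: 192   i=5: 67   i=6: 9   i=7: 211
  i=8: 122   i=9: 155
Match at i=9, j=11: x = 9·12 + 11 = 119.

119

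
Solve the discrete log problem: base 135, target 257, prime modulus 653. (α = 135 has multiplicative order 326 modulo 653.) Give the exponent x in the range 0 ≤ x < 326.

Baby-step giant-step with m = ceil(sqrt(326)) = 19.
Baby table (135^j mod 653 for j=0..18):
  0:1  1:135  2:594  3:524  4:216  5:428  6:316  7:215
  8:293  9:375  10:344  11:77  12:600  13:28  14:515  15:307
  16:306  17:171  18:230
Giant step factor: 135^(-19) ≡ 211 (mod 653).
Scan 257·211^i mod 653 for i = 0, 1, …:
  i=0: 257   i=1: 28
Match at i=1, j=13: x = 1·19 + 13 = 32.

32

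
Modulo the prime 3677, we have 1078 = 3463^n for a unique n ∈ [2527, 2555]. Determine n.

Compute 3463^2527 mod 3677 = 1078, then multiply by 3463 repeatedly:
  3463^2527=1078
Found 1078 at exponent 2527.

2527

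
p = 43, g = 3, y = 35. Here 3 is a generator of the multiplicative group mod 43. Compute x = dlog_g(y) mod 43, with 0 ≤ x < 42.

18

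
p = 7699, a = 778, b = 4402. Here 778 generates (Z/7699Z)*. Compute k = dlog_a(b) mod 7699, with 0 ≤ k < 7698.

Baby-step giant-step with m = ceil(sqrt(7698)) = 88.
Baby table (778^j mod 7699 for j=0..87):
  0:1  1:778  2:4762  3:1617  4:3089  5:1154  6:4728  7:5961
  8:2860  9:69  10:7488  11:5220  12:3787  13:5268  14:2636  15:2874
  16:3262  17:4865  18:4761  19:839  20:6026  21:7236  22:1639  23:4807
  24:5831  25:1807  26:4628  27:5151  28:3998  29:48  30:6548  31:5305
  32:626  33:1991  34:1499  35:3673  36:1265  37:6397  38:3312  39:5270
  40:4192  41:4699  42:6496  43:3344  44:7069  45:2596  46:2550  47:5257
  48:1777  49:4385  50:873  51:1682  52:7465  53:2724  54:2047  55:6572
  56:880  57:7128  58:2304  59:6344  60:573  61:6951  62:3180  63:2661
  64:6926  65:6827  66:6795  67:4996  68:6592  69:1042  70:2281  71:3848
  72:6532  73:556  74:1424  75:6915  76:5968  77:607  78:2607  79:3409
  80:3746  81:4166  82:7568  83:5868  84:7496  85:3745  86:3388  87:2806
Giant step factor: 778^(-88) ≡ 5187 (mod 7699).
Scan 4402·5187^i mod 7699 for i = 0, 1, …:
  i=0: 4402   i=1: 5639   i=2: 992   i=3: 2572
  i=4: 6296   i=5: 5893   i=6: 1961   i=7: 1328
  i=8: 5430   i=9: 2468     …   i=21: 5510
  i=22: 1682
Match at i=22, j=51: k = 22·88 + 51 = 1987.

1987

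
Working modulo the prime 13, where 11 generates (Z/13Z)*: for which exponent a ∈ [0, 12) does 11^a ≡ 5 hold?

3

Successive powers of 11 modulo 13:
  11^0=1  11^1=11  11^2=4  11^3=5
So 11^3 ≡ 5 (mod 13), giving a = 3.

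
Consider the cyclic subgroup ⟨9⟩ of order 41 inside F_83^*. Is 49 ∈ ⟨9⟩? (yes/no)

49 ∈ ⟨9⟩ iff 49^41 ≡ 1 (mod 83), since |⟨9⟩| = 41.
49^41 mod 83 = 1.
Since 1 = 1, 49 lies in the subgroup.

yes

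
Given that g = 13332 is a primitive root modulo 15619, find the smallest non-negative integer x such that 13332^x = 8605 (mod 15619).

681

Baby-step giant-step with m = ceil(sqrt(15618)) = 125.
Baby table (13332^j mod 15619 for j=0..124):
  0:1  1:13332  2:13623  3:4104  4:1171  5:8391  6:5534  7:10751
  8:12388  9:1510  10:14048  11:507  12:11916  13:3263  14:3401  15:175
  16:5869  17:9937  18:15345  19:1878  20:239  21:72  22:7145  23:12478
  24:14346  25:6217  26:10630  27:7973  28:8741  29:1653  30:15006  31:11840
  32:5266  33:14526  34:651  35:10587  36:12600  37:855  38:12609  39:11510
  40:10264  41:1589  42:5184  43:14632  44:8133  45:2058  46:10292  47:29
  48:11772  49:4592  50:9683  51:2721  52:9054  53:4296  54:15018  55:15
  56:12552  57:1298  58:14703  59:1946  60:913  61:4915  62:5075  63:14011
  64:7031  65:7673  66:7605  67:6931  68:2088  69:4158  70:2625  71:9940
  72:8484  73:11509  74:12551  75:3585  76:1080  77:13461  78:15361  79:12143
  80:15160  81:3260  82:10262  83:6163  84:9176  85:6424  86:5791  87:895
  88:14843  89:9765  90:2615  91:1572  92:12825  93:1707  94:841  95:13389
  96:8216  97:15284  98:814  99:12662  100:15251  101:13809  102:435  103:4771
  104:6404  105:4674  106:9577  107:10858  108:1964  109:6604  110:225  111:852
  112:3851  113:1879  114:13571  115:13695  116:11249  117:13649  118:7118  119:11751
  120:5762  121:4742  122:10251  123:82  124:15513
Giant step factor: 13332^(-125) ≡ 5413 (mod 15619).
Scan 8605·5413^i mod 15619 for i = 0, 1, …:
  i=0: 8605   i=1: 3007   i=2: 1893   i=3: 745
  i=4: 2983   i=5: 12552
Match at i=5, j=56: x = 5·125 + 56 = 681.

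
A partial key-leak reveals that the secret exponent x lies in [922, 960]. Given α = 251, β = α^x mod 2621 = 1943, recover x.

928

Compute 251^922 mod 2621 = 523, then multiply by 251 repeatedly:
  251^922=523  251^923=223  251^924=932  251^925=663  251^926=1290
  251^927=1407  251^928=1943
Found 1943 at exponent 928.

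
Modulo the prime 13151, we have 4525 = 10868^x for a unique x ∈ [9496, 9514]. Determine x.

9504

Compute 10868^9496 mod 13151 = 7929, then multiply by 10868 repeatedly:
  10868^9496=7929  10868^9497=7020  10868^9498=4409  10868^9499=7919  10868^9500=3548
  10868^9501=932  10868^9502=2706  10868^9503=3172  10868^9504=4525
Found 4525 at exponent 9504.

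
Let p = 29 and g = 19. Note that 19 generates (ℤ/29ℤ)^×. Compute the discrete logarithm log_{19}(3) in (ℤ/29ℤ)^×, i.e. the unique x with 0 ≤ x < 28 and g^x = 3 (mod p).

13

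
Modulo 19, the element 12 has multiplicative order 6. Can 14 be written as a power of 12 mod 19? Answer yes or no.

no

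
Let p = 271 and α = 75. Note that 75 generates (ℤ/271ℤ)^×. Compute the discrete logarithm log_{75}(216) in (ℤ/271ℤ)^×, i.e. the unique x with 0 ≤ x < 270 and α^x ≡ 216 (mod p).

39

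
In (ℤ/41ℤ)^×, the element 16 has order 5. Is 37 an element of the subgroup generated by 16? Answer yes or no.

yes

37 ∈ ⟨16⟩ iff 37^5 ≡ 1 (mod 41), since |⟨16⟩| = 5.
37^5 mod 41 = 1.
Since 1 = 1, 37 lies in the subgroup.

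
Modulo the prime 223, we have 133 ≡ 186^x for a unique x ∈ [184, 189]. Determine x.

188

Compute 186^184 mod 223 = 212, then multiply by 186 repeatedly:
  186^184=212  186^185=184  186^186=105  186^187=129  186^188=133
Found 133 at exponent 188.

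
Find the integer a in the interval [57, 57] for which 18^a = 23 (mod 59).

57

Compute 18^57 mod 59 = 23, then multiply by 18 repeatedly:
  18^57=23
Found 23 at exponent 57.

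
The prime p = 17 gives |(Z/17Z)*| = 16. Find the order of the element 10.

The order of 10 must divide p − 1 = 16 = 2^4.
Divisors: 1, 2, 4, 8, 16.
Check each in increasing order: 10^1 ≡ 10;  10^2 ≡ 15;  10^4 ≡ 4;  10^8 ≡ 16;  10^16 ≡ 1.
Smallest exponent giving 1 is 16.

16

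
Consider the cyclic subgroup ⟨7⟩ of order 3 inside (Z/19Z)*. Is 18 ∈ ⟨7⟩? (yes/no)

no

18 ∈ ⟨7⟩ iff 18^3 ≡ 1 (mod 19), since |⟨7⟩| = 3.
18^3 mod 19 = 18.
Since 18 ≠ 1, 18 does not lie in the subgroup.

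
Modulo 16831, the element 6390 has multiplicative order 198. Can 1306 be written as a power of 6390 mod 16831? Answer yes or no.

1306 ∈ ⟨6390⟩ iff 1306^198 ≡ 1 (mod 16831), since |⟨6390⟩| = 198.
1306^198 mod 16831 = 10540.
Since 10540 ≠ 1, 1306 does not lie in the subgroup.

no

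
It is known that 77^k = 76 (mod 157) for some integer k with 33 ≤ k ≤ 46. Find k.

46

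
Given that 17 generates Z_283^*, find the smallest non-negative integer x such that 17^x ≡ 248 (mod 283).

128

Baby-step giant-step with m = ceil(sqrt(282)) = 17.
Baby table (17^j mod 283 for j=0..16):
  0:1  1:17  2:6  3:102  4:36  5:46  6:216  7:276
  8:164  9:241  10:135  11:31  12:244  13:186  14:49  15:267
  16:11
Giant step factor: 17^(-17) ≡ 56 (mod 283).
Scan 248·56^i mod 283 for i = 0, 1, …:
  i=0: 248   i=1: 21   i=2: 44   i=3: 200
  i=4: 163   i=5: 72   i=6: 70   i=7: 241
Match at i=7, j=9: x = 7·17 + 9 = 128.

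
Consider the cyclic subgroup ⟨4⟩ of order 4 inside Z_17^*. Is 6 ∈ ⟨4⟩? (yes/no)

no

6 ∈ ⟨4⟩ iff 6^4 ≡ 1 (mod 17), since |⟨4⟩| = 4.
6^4 mod 17 = 4.
Since 4 ≠ 1, 6 does not lie in the subgroup.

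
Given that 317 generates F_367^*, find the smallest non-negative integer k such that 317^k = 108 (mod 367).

287

Baby-step giant-step with m = ceil(sqrt(366)) = 20.
Baby table (317^j mod 367 for j=0..19):
  0:1  1:317  2:298  3:147  4:357  5:133  6:323  7:365
  8:100  9:138  10:73  11:20  12:101  13:88  14:4  15:167
  16:91  17:221  18:327  19:165
Giant step factor: 317^(-20) ≡ 98 (mod 367).
Scan 108·98^i mod 367 for i = 0, 1, …:
  i=0: 108   i=1: 308   i=2: 90   i=3: 12
  i=4: 75   i=5: 10   i=6: 246   i=7: 253
  i=8: 205   i=9: 272     …   i=13: 352
  i=14: 365
Match at i=14, j=7: k = 14·20 + 7 = 287.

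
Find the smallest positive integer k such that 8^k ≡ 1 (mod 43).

14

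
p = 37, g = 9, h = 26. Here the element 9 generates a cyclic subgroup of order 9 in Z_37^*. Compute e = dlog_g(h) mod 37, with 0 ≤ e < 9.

3

Successive powers of 9 modulo 37:
  9^0=1  9^1=9  9^2=7  9^3=26
So 9^3 ≡ 26 (mod 37), giving e = 3.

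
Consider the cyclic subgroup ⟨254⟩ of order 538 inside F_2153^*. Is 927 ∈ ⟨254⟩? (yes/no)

yes

927 ∈ ⟨254⟩ iff 927^538 ≡ 1 (mod 2153), since |⟨254⟩| = 538.
927^538 mod 2153 = 1.
Since 1 = 1, 927 lies in the subgroup.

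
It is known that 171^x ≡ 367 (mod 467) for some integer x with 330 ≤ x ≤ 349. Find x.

Compute 171^330 mod 467 = 220, then multiply by 171 repeatedly:
  171^330=220  171^331=260  171^332=95  171^333=367
Found 367 at exponent 333.

333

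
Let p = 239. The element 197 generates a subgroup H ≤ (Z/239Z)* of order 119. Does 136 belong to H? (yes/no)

yes

136 ∈ ⟨197⟩ iff 136^119 ≡ 1 (mod 239), since |⟨197⟩| = 119.
136^119 mod 239 = 1.
Since 1 = 1, 136 lies in the subgroup.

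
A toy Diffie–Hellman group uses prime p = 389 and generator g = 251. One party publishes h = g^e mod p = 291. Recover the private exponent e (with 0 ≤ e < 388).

133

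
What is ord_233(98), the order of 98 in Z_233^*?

58

The order of 98 must divide p − 1 = 232 = 2^3 · 29.
Divisors: 1, 2, 4, 8, 29, 58, 116, 232.
Check each in increasing order: 98^1 ≡ 98;  98^2 ≡ 51;  98^4 ≡ 38;  98^8 ≡ 46;  98^29 ≡ 232;  98^58 ≡ 1.
Smallest exponent giving 1 is 58.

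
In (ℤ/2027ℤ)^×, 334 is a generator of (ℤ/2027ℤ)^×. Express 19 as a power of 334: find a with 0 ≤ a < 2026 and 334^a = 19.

560

Baby-step giant-step with m = ceil(sqrt(2026)) = 46.
Baby table (334^j mod 2027 for j=0..45):
  0:1  1:334  2:71  3:1417  4:987  5:1284  6:1159  7:1976
  8:1209  9:433  10:705  11:338  12:1407  13:1701  14:574  15:1178
  16:214  17:531  18:1005  19:1215  20:410  21:1131  22:732  23:1248
  24:1297  25:1447  26:872  27:1387  28:1102  29:1181  30:1216  31:744
  32:1202  33:122  34:208  35:554  36:579  37:821  38:569  39:1535
  40:1886  41:1554  42:124  43:876  44:696  45:1386
Giant step factor: 334^(-46) ≡ 161 (mod 2027).
Scan 19·161^i mod 2027 for i = 0, 1, …:
  i=0: 19   i=1: 1032   i=2: 1965   i=3: 153
  i=4: 309   i=5: 1101   i=6: 912   i=7: 888
  i=8: 1078   i=9: 1263   i=10: 643   i=11: 146
  i=12: 1209
Match at i=12, j=8: a = 12·46 + 8 = 560.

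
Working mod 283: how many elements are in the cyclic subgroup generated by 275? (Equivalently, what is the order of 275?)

47

The order of 275 must divide p − 1 = 282 = 2 · 3 · 47.
Divisors: 1, 2, 3, 6, 47, 94, 141, 282.
Check each in increasing order: 275^1 ≡ 275;  275^2 ≡ 64;  275^3 ≡ 54;  275^6 ≡ 86;  275^47 ≡ 1.
Smallest exponent giving 1 is 47.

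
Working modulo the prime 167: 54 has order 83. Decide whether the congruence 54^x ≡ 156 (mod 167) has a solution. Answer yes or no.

156 ∈ ⟨54⟩ iff 156^83 ≡ 1 (mod 167), since |⟨54⟩| = 83.
156^83 mod 167 = 166.
Since 166 ≠ 1, 156 does not lie in the subgroup.

no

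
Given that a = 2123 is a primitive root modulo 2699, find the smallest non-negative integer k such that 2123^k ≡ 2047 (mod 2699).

Baby-step giant-step with m = ceil(sqrt(2698)) = 52.
Baby table (2123^j mod 2699 for j=0..51):
  0:1  1:2123  2:2498  3:2418  4:2615  5:2501  6:690  7:2012
  8:1658  9:438  10:1418  11:1029  12:1076  13:994  14:2343  15:2631
  16:1382  17:173  18:215  19:314  20:2668  21:1662  22:833  23:614
  24:2604  25:740  26:202  27:2404  28:2582  29:2616  30:1925  31:489
  32:1731  33:1574  34:240  35:2108  36:342  37:35  38:1432  39:1062
  40:961  41:2458  42:1167  43:2558  44:246  45:1351  46:1835  47:1048
  48:928  49:2573  50:2402  51:1035
Giant step factor: 2123^(-52) ≡ 1836 (mod 2699).
Scan 2047·1836^i mod 2699 for i = 0, 1, …:
  i=0: 2047   i=1: 1284   i=2: 1197   i=3: 706
  i=4: 696   i=5: 1229   i=6: 80   i=7: 1134
  i=8: 1095   i=9: 2364     …   i=14: 677
  i=15: 1432
Match at i=15, j=38: k = 15·52 + 38 = 818.

818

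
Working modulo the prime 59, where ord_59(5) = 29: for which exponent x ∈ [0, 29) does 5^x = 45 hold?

8

Successive powers of 5 modulo 59:
  5^0=1  5^1=5  5^2=25  5^3=7  5^4=35  5^5=57
  5^6=49  5^7=9  5^8=45
So 5^8 ≡ 45 (mod 59), giving x = 8.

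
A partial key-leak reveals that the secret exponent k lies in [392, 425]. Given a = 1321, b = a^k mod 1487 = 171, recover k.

407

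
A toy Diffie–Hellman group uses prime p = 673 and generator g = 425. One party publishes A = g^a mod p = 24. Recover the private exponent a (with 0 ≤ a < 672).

Baby-step giant-step with m = ceil(sqrt(672)) = 26.
Baby table (425^j mod 673 for j=0..25):
  0:1  1:425  2:261  3:553  4:148  5:311  6:267  7:411
  8:368  9:264  10:482  11:258  12:624  13:38  14:671  15:496
  16:151  17:240  18:377  19:51  20:139  21:524  22:610  23:145
  24:382  25:157
Giant step factor: 425^(-26) ≡ 570 (mod 673).
Scan 24·570^i mod 673 for i = 0, 1, …:
  i=0: 24   i=1: 220   i=2: 222   i=3: 16
  i=4: 371   i=5: 148
Match at i=5, j=4: a = 5·26 + 4 = 134.

134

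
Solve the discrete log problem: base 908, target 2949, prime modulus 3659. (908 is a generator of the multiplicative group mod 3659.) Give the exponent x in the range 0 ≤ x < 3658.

467

Baby-step giant-step with m = ceil(sqrt(3658)) = 61.
Baby table (908^j mod 3659 for j=0..60):
  0:1  1:908  2:1189  3:207  4:1347  5:970  6:2600  7:745
  8:3204  9:327  10:537  11:949  12:1827  13:1389  14:2516  15:1312
  16:2121  17:1234  18:818  19:3626  20:2967  21:1012  22:487  23:3116
  24:921  25:2016  26:1028  27:379  28:186  29:574  30:1614  31:1912
  32:1730  33:1129  34:612  35:3187  36:3186  37:2278  38:1089  39:882
  40:3194  41:2224  42:3283  43:2538  44:2993  45:2666  46:2129  47:1180
  48:3012  49:1623  50:2766  51:1454  52:2992  53:1758  54:940  55:973
  56:1665  57:653  58:166  59:709  60:3447
Giant step factor: 908^(-61) ≡ 202 (mod 3659).
Scan 2949·202^i mod 3659 for i = 0, 1, …:
  i=0: 2949   i=1: 2940   i=2: 1122   i=3: 3445
  i=4: 680   i=5: 1977   i=6: 523   i=7: 3194
Match at i=7, j=40: x = 7·61 + 40 = 467.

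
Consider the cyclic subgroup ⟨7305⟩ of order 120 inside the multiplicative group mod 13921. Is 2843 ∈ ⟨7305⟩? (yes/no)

yes

2843 ∈ ⟨7305⟩ iff 2843^120 ≡ 1 (mod 13921), since |⟨7305⟩| = 120.
2843^120 mod 13921 = 1.
Since 1 = 1, 2843 lies in the subgroup.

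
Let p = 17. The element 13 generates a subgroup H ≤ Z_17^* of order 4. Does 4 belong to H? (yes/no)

yes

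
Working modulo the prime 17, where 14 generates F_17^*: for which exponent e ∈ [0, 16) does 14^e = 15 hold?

6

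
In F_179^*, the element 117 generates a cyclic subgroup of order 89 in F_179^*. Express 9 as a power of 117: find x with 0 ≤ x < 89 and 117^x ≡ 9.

Baby-step giant-step with m = ceil(sqrt(89)) = 10.
Baby table (117^j mod 179 for j=0..9):
  0:1  1:117  2:85  3:100  4:65  5:87  6:155  7:56
  8:108  9:106
Giant step factor: 117^(-10) ≡ 172 (mod 179).
Scan 9·172^i mod 179 for i = 0, 1, …:
  i=0: 9   i=1: 116   i=2: 83   i=3: 135
  i=4: 129   i=5: 171   i=6: 56
Match at i=6, j=7: x = 6·10 + 7 = 67.

67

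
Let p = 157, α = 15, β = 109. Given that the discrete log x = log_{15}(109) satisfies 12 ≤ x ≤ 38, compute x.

Compute 15^12 mod 157 = 108, then multiply by 15 repeatedly:
  15^12=108  15^13=50  15^14=122  15^15=103  15^16=132
  15^17=96  15^18=27  15^19=91  15^20=109
Found 109 at exponent 20.

20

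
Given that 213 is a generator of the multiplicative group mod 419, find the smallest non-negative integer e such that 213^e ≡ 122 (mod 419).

106

Baby-step giant-step with m = ceil(sqrt(418)) = 21.
Baby table (213^j mod 419 for j=0..20):
  0:1  1:213  2:117  3:200  4:281  5:355  6:195  7:54
  8:189  9:33  10:325  11:90  12:315  13:55  14:402  15:150
  16:106  17:371  18:251  19:250  20:37
Giant step factor: 213^(-21) ≡ 309 (mod 419).
Scan 122·309^i mod 419 for i = 0, 1, …:
  i=0: 122   i=1: 407   i=2: 63   i=3: 193
  i=4: 139   i=5: 213
Match at i=5, j=1: e = 5·21 + 1 = 106.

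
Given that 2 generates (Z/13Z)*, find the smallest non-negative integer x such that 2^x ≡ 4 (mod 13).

2

Successive powers of 2 modulo 13:
  2^0=1  2^1=2  2^2=4
So 2^2 ≡ 4 (mod 13), giving x = 2.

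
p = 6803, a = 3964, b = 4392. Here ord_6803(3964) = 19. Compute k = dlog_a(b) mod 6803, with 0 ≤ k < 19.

15

Successive powers of 3964 modulo 6803:
  3964^0=1  3964^1=3964  3964^2=5169  3964^3=6083  3964^4=3180  3964^5=6364
  3964^6=1372  3964^7=3011  3964^8=3142  3964^9=5398  3964^10=2237  3964^11=3159
  3964^12=4756  3964^13=1671  3964^14=4525  3964^15=4392
So 3964^15 ≡ 4392 (mod 6803), giving k = 15.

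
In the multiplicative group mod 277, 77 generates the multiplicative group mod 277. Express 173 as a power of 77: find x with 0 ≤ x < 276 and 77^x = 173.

Baby-step giant-step with m = ceil(sqrt(276)) = 17.
Baby table (77^j mod 277 for j=0..16):
  0:1  1:77  2:112  3:37  4:79  5:266  6:261  7:153
  8:147  9:239  10:121  11:176  12:256  13:45  14:141  15:54
  16:3
Giant step factor: 77^(-17) ≡ 6 (mod 277).
Scan 173·6^i mod 277 for i = 0, 1, …:
  i=0: 173   i=1: 207   i=2: 134   i=3: 250
  i=4: 115   i=5: 136   i=6: 262   i=7: 187
  i=8: 14   i=9: 84   i=10: 227   i=11: 254
  i=12: 139   i=13: 3
Match at i=13, j=16: x = 13·17 + 16 = 237.

237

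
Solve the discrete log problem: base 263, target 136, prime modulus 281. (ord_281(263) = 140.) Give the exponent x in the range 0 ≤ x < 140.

Baby-step giant-step with m = ceil(sqrt(140)) = 12.
Baby table (263^j mod 281 for j=0..11):
  0:1  1:263  2:43  3:69  4:163  5:157  6:265  7:7
  8:155  9:20  10:202  11:17
Giant step factor: 263^(-12) ≡ 236 (mod 281).
Scan 136·236^i mod 281 for i = 0, 1, …:
  i=0: 136   i=1: 62   i=2: 20
Match at i=2, j=9: x = 2·12 + 9 = 33.

33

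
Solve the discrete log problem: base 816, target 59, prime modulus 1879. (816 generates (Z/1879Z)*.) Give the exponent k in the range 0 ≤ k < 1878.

182

Baby-step giant-step with m = ceil(sqrt(1878)) = 44.
Baby table (816^j mod 1879 for j=0..43):
  0:1  1:816  2:690  3:1219  4:713  5:1197  6:1551  7:1049
  8:1039  9:395  10:1011  11:95  12:481  13:1664  14:1186  15:91
  16:975  17:783  18:68  19:997  20:1824  21:216  22:1509  23:599
  24:244  25:1809  26:1129  27:554  28:1104  29:823  30:765  31:412
  32:1730  33:551  34:535  35:632  36:866  37:152  38:18  39:1535
  40:1146  41:1273  42:1560  43:877
Giant step factor: 816^(-44) ≡ 1316 (mod 1879).
Scan 59·1316^i mod 1879 for i = 0, 1, …:
  i=0: 59   i=1: 605   i=2: 1363   i=3: 1142
  i=4: 1551
Match at i=4, j=6: k = 4·44 + 6 = 182.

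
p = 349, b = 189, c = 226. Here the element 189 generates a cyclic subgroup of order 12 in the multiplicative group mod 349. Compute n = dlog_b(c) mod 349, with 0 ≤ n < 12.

8

Successive powers of 189 modulo 349:
  189^0=1  189^1=189  189^2=123  189^3=213  189^4=122  189^5=24
  189^6=348  189^7=160  189^8=226
So 189^8 ≡ 226 (mod 349), giving n = 8.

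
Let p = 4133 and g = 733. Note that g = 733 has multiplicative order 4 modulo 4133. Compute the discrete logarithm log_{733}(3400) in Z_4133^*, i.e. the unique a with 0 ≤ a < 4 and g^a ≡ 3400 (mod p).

3

Successive powers of 733 modulo 4133:
  733^0=1  733^1=733  733^2=4132  733^3=3400
So 733^3 ≡ 3400 (mod 4133), giving a = 3.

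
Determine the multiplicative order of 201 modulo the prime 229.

228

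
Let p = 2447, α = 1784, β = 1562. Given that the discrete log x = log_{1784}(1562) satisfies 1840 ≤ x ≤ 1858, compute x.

1851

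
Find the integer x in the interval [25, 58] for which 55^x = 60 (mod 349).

54

Compute 55^25 mod 349 = 44, then multiply by 55 repeatedly:
  55^25=44  55^26=326  55^27=131  55^28=225  55^29=160
  55^30=75  55^31=286  55^32=25  55^33=328  55^34=241
  55^35=342  55^36=313  55^37=114  55^38=337  55^39=38
  55^40=345  55^41=129  55^42=115  55^43=43  55^44=271
  55^45=247  55^46=323  55^47=315  55^48=224  55^49=105
  55^50=191  55^51=35  55^52=180  55^53=128  55^54=60
Found 60 at exponent 54.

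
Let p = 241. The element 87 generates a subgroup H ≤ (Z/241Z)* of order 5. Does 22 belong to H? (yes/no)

no

⟨87⟩ has order 5; its elements mod 241 are {1, 87, 91, 98, 205}.
22 is not in this set.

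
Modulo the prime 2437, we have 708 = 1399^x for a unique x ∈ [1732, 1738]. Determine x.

Compute 1399^1732 mod 2437 = 499, then multiply by 1399 repeatedly:
  1399^1732=499  1399^1733=1119  1399^1734=927  1399^1735=389  1399^1736=760
  1399^1737=708
Found 708 at exponent 1737.

1737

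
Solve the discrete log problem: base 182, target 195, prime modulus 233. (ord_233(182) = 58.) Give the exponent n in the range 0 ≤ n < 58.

Baby-step giant-step with m = ceil(sqrt(58)) = 8.
Baby table (182^j mod 233 for j=0..7):
  0:1  1:182  2:38  3:159  4:46  5:217  6:117  7:91
Giant step factor: 182^(-8) ≡ 184 (mod 233).
Scan 195·184^i mod 233 for i = 0, 1, …:
  i=0: 195   i=1: 231   i=2: 98   i=3: 91
Match at i=3, j=7: n = 3·8 + 7 = 31.

31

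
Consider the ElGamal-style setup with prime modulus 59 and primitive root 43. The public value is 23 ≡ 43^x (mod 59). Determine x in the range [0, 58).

11

Successive powers of 43 modulo 59:
  43^0=1  43^1=43  43^2=20  43^3=34  43^4=46  43^5=31
  43^6=35  43^7=30  43^8=51  43^9=10  43^10=17  43^11=23
So 43^11 ≡ 23 (mod 59), giving x = 11.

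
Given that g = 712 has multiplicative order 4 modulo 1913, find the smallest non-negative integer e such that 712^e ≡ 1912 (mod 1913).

2

Successive powers of 712 modulo 1913:
  712^0=1  712^1=712  712^2=1912
So 712^2 ≡ 1912 (mod 1913), giving e = 2.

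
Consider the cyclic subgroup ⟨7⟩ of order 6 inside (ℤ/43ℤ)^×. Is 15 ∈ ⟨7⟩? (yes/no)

15 ∈ ⟨7⟩ iff 15^6 ≡ 1 (mod 43), since |⟨7⟩| = 6.
15^6 mod 43 = 11.
Since 11 ≠ 1, 15 does not lie in the subgroup.

no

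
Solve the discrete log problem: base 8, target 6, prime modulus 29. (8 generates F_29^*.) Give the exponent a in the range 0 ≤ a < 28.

2

Successive powers of 8 modulo 29:
  8^0=1  8^1=8  8^2=6
So 8^2 ≡ 6 (mod 29), giving a = 2.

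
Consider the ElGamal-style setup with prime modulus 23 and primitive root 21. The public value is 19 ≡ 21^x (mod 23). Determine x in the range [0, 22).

Successive powers of 21 modulo 23:
  21^0=1  21^1=21  21^2=4  21^3=15  21^4=16  21^5=14
  21^6=18  21^7=10  21^8=3  21^9=17  21^10=12  21^11=22
  21^12=2  21^13=19
So 21^13 ≡ 19 (mod 23), giving x = 13.

13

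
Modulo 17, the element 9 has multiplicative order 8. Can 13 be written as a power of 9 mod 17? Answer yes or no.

⟨9⟩ has order 8; its elements mod 17 are {1, 2, 4, 8, 9, 13, 15, 16}.
13 is in this set.

yes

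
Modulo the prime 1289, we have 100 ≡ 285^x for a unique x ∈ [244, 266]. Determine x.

Compute 285^244 mod 1289 = 664, then multiply by 285 repeatedly:
  285^244=664  285^245=1046  285^246=351  285^247=782  285^248=1162
  285^249=1186  285^250=292  285^251=724  285^252=100
Found 100 at exponent 252.

252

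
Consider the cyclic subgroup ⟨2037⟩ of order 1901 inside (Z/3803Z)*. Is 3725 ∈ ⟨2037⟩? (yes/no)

no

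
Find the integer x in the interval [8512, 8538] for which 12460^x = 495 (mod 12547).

8513

Compute 12460^8512 mod 12547 = 11676, then multiply by 12460 repeatedly:
  12460^8512=11676  12460^8513=495
Found 495 at exponent 8513.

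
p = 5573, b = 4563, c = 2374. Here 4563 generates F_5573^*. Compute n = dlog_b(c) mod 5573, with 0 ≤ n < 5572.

3171

Baby-step giant-step with m = ceil(sqrt(5572)) = 75.
Baby table (4563^j mod 5573 for j=0..74):
  0:1  1:4563  2:241  3:1802  4:2351  5:5161  6:3718  7:1022
  8:4358  9:1090  10:2554  11:759  12:2484  13:4583  14:2333  15:1049
  16:4953  17:2024  18:1051  19:2933  20:2506  21:4655  22:2062  23:1682
  24:945  25:4106  26:4825  27:3125  28:3641  29:770  30:2520  31:1661
  32:5436  33:4618  34:421  35:3911  36:1147  37:714  38:3350  39:4884
  40:4838  41:1141  42:1201  43:1904  44:5218  45:1878  46:3613  47:1185
  48:1345  49:1362  50:911  51:5008  52:2204  53:3160  54:1729  55:3632
  56:4287  57:351  58:2162  59:996  60:2753  61:397  62:286  63:936
  64:2050  65:2656  66:3626  67:4774  68:4478  69:2496  70:3609  71:5225
  72:381  73:5300  74:2653
Giant step factor: 4563^(-75) ≡ 3633 (mod 5573).
Scan 2374·3633^i mod 5573 for i = 0, 1, …:
  i=0: 2374   i=1: 3311   i=2: 2329   i=3: 1443
  i=4: 3799   i=5: 3019   i=6: 363   i=7: 3551
  i=8: 4861   i=9: 4749     …   i=41: 3373
  i=42: 4655
Match at i=42, j=21: n = 42·75 + 21 = 3171.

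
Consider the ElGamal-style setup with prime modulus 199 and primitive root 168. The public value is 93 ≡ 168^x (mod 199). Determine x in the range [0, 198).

Baby-step giant-step with m = ceil(sqrt(198)) = 15.
Baby table (168^j mod 199 for j=0..14):
  0:1  1:168  2:165  3:59  4:161  5:183  6:98  7:146
  8:51  9:11  10:57  11:24  12:52  13:179  14:23
Giant step factor: 168^(-15) ≡ 12 (mod 199).
Scan 93·12^i mod 199 for i = 0, 1, …:
  i=0: 93   i=1: 121   i=2: 59
Match at i=2, j=3: x = 2·15 + 3 = 33.

33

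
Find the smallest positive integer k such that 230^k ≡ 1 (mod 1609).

1608

The order of 230 must divide p − 1 = 1608 = 2^3 · 3 · 67.
Divisors: 1, 2, 3, 4, 6, 8, 12, 24, 67, 134, 201, 268, 402, 536, 804, 1608.
Check each in increasing order: 230^1 ≡ 230;  230^2 ≡ 1412;  230^3 ≡ 1351;  230^4 ≡ 193;  230^6 ≡ 595;  230^8 ≡ 242;  230^12 ≡ 45;  230^24 ≡ 416;  230^67 ≡ 1427;  230^134 ≡ 944;  230^201 ≡ 355;  230^268 ≡ 1359;  230^402 ≡ 523;  230^536 ≡ 1358;  230^804 ≡ 1608;  230^1608 ≡ 1.
Smallest exponent giving 1 is 1608.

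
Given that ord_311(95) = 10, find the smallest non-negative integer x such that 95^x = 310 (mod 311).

5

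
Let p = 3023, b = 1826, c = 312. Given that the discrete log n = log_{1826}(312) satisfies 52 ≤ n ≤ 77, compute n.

Compute 1826^52 mod 3023 = 2304, then multiply by 1826 repeatedly:
  1826^52=2304  1826^53=2111  1826^54=361  1826^55=172  1826^56=2703
  1826^57=2142  1826^58=2553  1826^59=312
Found 312 at exponent 59.

59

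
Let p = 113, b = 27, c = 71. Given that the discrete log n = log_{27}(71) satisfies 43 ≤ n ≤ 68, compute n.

63

Compute 27^43 mod 113 = 34, then multiply by 27 repeatedly:
  27^43=34  27^44=14  27^45=39  27^46=36  27^47=68
  27^48=28  27^49=78  27^50=72  27^51=23  27^52=56
  27^53=43  27^54=31  27^55=46  27^56=112  27^57=86
  27^58=62  27^59=92  27^60=111  27^61=59  27^62=11
  27^63=71
Found 71 at exponent 63.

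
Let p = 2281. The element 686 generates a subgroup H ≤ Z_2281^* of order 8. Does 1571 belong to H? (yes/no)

1571 ∈ ⟨686⟩ iff 1571^8 ≡ 1 (mod 2281), since |⟨686⟩| = 8.
1571^8 mod 2281 = 1.
Since 1 = 1, 1571 lies in the subgroup.

yes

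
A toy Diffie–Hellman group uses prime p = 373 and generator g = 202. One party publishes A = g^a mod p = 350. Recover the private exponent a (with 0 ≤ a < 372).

369

Baby-step giant-step with m = ceil(sqrt(372)) = 20.
Baby table (202^j mod 373 for j=0..19):
  0:1  1:202  2:147  3:227  4:348  5:172  6:55  7:293
  8:252  9:176  10:117  11:135  12:41  13:76  14:59  15:355
  16:94  17:338  18:17  19:77
Giant step factor: 202^(-20) ≡ 363 (mod 373).
Scan 350·363^i mod 373 for i = 0, 1, …:
  i=0: 350   i=1: 230   i=2: 311   i=3: 247
  i=4: 141   i=5: 82   i=6: 299   i=7: 367
  i=8: 60   i=9: 146     …   i=17: 57
  i=18: 176
Match at i=18, j=9: a = 18·20 + 9 = 369.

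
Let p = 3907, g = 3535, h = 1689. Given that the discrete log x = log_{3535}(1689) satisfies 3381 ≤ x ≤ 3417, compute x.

Compute 3535^3381 mod 3907 = 3054, then multiply by 3535 repeatedly:
  3535^3381=3054  3535^3382=849  3535^3383=639  3535^3384=619  3535^3385=245
  3535^3386=2628  3535^3387=3041  3535^3388=1778  3535^3389=2774  3535^3390=3427
  3535^3391=2745  3535^3392=2494  3535^3393=2098  3535^3394=944  3535^3395=462
  3535^3396=44  3535^3397=3167  3535^3398=1790  3535^3399=2217  3535^3400=3560
  3535^3401=153  3535^3402=1689
Found 1689 at exponent 3402.

3402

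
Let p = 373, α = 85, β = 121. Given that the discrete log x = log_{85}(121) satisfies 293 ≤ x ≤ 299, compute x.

298

Compute 85^293 mod 373 = 171, then multiply by 85 repeatedly:
  85^293=171  85^294=361  85^295=99  85^296=209  85^297=234
  85^298=121
Found 121 at exponent 298.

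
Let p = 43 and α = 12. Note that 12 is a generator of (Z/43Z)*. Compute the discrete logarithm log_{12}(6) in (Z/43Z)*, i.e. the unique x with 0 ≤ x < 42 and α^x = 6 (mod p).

28

Baby-step giant-step with m = ceil(sqrt(42)) = 7.
Baby table (12^j mod 43 for j=0..6):
  0:1  1:12  2:15  3:8  4:10  5:34  6:21
Giant step factor: 12^(-7) ≡ 7 (mod 43).
Scan 6·7^i mod 43 for i = 0, 1, …:
  i=0: 6   i=1: 42   i=2: 36   i=3: 37
  i=4: 1
Match at i=4, j=0: x = 4·7 + 0 = 28.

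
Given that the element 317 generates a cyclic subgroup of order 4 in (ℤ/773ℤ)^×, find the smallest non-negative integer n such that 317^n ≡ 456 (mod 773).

3

Successive powers of 317 modulo 773:
  317^0=1  317^1=317  317^2=772  317^3=456
So 317^3 ≡ 456 (mod 773), giving n = 3.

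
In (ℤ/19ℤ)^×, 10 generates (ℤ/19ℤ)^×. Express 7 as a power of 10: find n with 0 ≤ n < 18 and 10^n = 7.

Successive powers of 10 modulo 19:
  10^0=1  10^1=10  10^2=5  10^3=12  10^4=6  10^5=3
  10^6=11  10^7=15  10^8=17  10^9=18  10^10=9  10^11=14
  10^12=7
So 10^12 ≡ 7 (mod 19), giving n = 12.

12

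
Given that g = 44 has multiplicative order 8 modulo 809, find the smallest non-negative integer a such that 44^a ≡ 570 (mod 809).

Successive powers of 44 modulo 809:
  44^0=1  44^1=44  44^2=318  44^3=239  44^4=808  44^5=765
  44^6=491  44^7=570
So 44^7 ≡ 570 (mod 809), giving a = 7.

7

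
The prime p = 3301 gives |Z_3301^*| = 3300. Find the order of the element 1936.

The order of 1936 must divide p − 1 = 3300 = 2^2 · 3 · 5^2 · 11.
Divisors: 1, 2, 3, 4, 5, 6, 10, 11, 12, 15, 20, 22, 25, 30, 33, 44, 50, 55, 60, 66, 75, 100, 110, 132, 150, 165, 220, 275, 300, 330, 550, 660, 825, 1100, 1650, 3300.
Check each in increasing order: 1936^1 ≡ 1936;  1936^2 ≡ 1461;  1936^3 ≡ 2840;  1936^4 ≡ 2075;  1936^5 ≡ 3184;  1936^6 ≡ 1257;  1936^10 ≡ 485;  1936^11 ≡ 1476;  1936^12 ≡ 2171;  1936^15 ≡ 2673;  1936^20 ≡ 854;  1936^22 ≡ 3217;  1936^25 ≡ 2413;  1936^30 ≡ 1565;  1936^33 ≡ 1454;  1936^44 ≡ 454;  1936^50 ≡ 2906;  1936^55 ≡ 1.
Smallest exponent giving 1 is 55.

55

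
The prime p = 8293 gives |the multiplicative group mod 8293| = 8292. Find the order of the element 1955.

691

The order of 1955 must divide p − 1 = 8292 = 2^2 · 3 · 691.
Divisors: 1, 2, 3, 4, 6, 12, 691, 1382, 2073, 2764, 4146, 8292.
Check each in increasing order: 1955^1 ≡ 1955;  1955^2 ≡ 7245;  1955^3 ≡ 7824;  1955^4 ≡ 3628;  1955^6 ≡ 4343;  1955^12 ≡ 3367;  1955^691 ≡ 1.
Smallest exponent giving 1 is 691.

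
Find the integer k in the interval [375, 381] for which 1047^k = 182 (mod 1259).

Compute 1047^375 mod 1259 = 46, then multiply by 1047 repeatedly:
  1047^375=46  1047^376=320  1047^377=146  1047^378=523  1047^379=1175
  1047^380=182
Found 182 at exponent 380.

380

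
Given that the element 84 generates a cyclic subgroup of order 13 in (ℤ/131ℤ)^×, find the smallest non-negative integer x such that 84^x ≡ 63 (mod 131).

6

Successive powers of 84 modulo 131:
  84^0=1  84^1=84  84^2=113  84^3=60  84^4=62  84^5=99
  84^6=63
So 84^6 ≡ 63 (mod 131), giving x = 6.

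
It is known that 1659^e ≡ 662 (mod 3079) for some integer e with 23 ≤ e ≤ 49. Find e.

27

Compute 1659^23 mod 3079 = 635, then multiply by 1659 repeatedly:
  1659^23=635  1659^24=447  1659^25=2613  1659^26=2814  1659^27=662
Found 662 at exponent 27.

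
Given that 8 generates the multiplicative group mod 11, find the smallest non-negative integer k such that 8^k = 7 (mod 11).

9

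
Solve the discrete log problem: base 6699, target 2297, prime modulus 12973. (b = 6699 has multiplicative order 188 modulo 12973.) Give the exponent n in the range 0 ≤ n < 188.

116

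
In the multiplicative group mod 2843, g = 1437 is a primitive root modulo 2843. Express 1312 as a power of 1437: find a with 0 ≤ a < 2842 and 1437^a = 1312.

640

Baby-step giant-step with m = ceil(sqrt(2842)) = 54.
Baby table (1437^j mod 2843 for j=0..53):
  0:1  1:1437  2:951  3:1947  4:327  5:804  6:1090  7:2680
  8:1738  9:1352  10:1055  11:716  12:2569  13:1439  14:982  15:1006
  16:1378  17:1458  18:2698  19:2017  20:1412  21:1985  22:916  23:2826
  24:1158  25:891  26:1017  27:127  28:547  29:1371  30:2771  31:1727
  32:2603  33:1966  34:2043  35:1815  36:1124  37:364  38:2799  39:2161
  40:801  41:2465  42:2670  43:1583  44:371  45:1486  46:289  47:215
  48:1911  49:2612  50:684  51:2073  52:2280  53:1224
Giant step factor: 1437^(-54) ≡ 1980 (mod 2843).
Scan 1312·1980^i mod 2843 for i = 0, 1, …:
  i=0: 1312   i=1: 2101   i=2: 671   i=3: 899
  i=4: 302   i=5: 930   i=6: 1979   i=7: 766
  i=8: 1361   i=9: 2459   i=10: 1604   i=11: 289
Match at i=11, j=46: a = 11·54 + 46 = 640.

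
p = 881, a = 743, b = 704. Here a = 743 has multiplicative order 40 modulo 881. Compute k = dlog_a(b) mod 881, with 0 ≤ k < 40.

Successive powers of 743 modulo 881:
  743^0=1  743^1=743  743^2=543  743^3=832  743^4=595  743^5=704
So 743^5 ≡ 704 (mod 881), giving k = 5.

5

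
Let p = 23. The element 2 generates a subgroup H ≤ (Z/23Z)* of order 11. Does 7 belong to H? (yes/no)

no

⟨2⟩ has order 11; its elements mod 23 are {1, 2, 3, 4, 6, 8, 9, 12, 13, 16, 18}.
7 is not in this set.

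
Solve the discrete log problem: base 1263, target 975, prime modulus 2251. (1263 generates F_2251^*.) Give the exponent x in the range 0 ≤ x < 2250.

1640

Baby-step giant-step with m = ceil(sqrt(2250)) = 48.
Baby table (1263^j mod 2251 for j=0..47):
  0:1  1:1263  2:1461  3:1674  4:573  5:1128  6:2032  7:276
  8:1934  9:307  10:569  11:578  12:690  13:333  14:1893  15:297
  16:1445  17:1725  18:1958  19:1356  20:1868  21:236  22:936  23:393
  24:1139  25:168  26:590  27:89  28:2108  29:1722  30:420  31:1475
  32:1348  33:768  34:2054  35:1050  36:311  37:1119  38:1920  39:633
  40:374  41:1903  42:1672  43:298  44:457  45:935  46:1381  47:1929
Giant step factor: 1263^(-48) ≡ 1266 (mod 2251).
Scan 975·1266^i mod 2251 for i = 0, 1, …:
  i=0: 975   i=1: 802   i=2: 131   i=3: 1523
  i=4: 1262   i=5: 1733   i=6: 1504   i=7: 1969
  i=8: 897   i=9: 1098     …   i=33: 190
  i=34: 1934
Match at i=34, j=8: x = 34·48 + 8 = 1640.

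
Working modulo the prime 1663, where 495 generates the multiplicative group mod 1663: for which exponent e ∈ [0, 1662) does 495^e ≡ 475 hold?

1242

Baby-step giant-step with m = ceil(sqrt(1662)) = 41.
Baby table (495^j mod 1663 for j=0..40):
  0:1  1:495  2:564  3:1459  4:463  5:1354  6:41  7:339
  8:1505  9:1614  10:690  11:635  12:18  13:595  14:174  15:1317
  16:19  17:1090  18:738  19:1113  20:482  21:781  22:779  23:1452
  24:324  25:732  26:1469  27:424  28:342  29:1327  30:1643  31:78
  32:361  33:754  34:718  35:1191  36:843  37:1535  38:1497  39:980
  40:1167
Giant step factor: 495^(-41) ≡ 1038 (mod 1663).
Scan 475·1038^i mod 1663 for i = 0, 1, …:
  i=0: 475   i=1: 802   i=2: 976   i=3: 321
  i=4: 598   i=5: 425   i=6: 455   i=7: 1661
  i=8: 1250   i=9: 360     …   i=29: 894
  i=30: 18
Match at i=30, j=12: e = 30·41 + 12 = 1242.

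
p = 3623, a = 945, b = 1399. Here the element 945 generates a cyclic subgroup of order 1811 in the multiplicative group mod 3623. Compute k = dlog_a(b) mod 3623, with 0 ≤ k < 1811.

347

Baby-step giant-step with m = ceil(sqrt(1811)) = 43.
Baby table (945^j mod 3623 for j=0..42):
  0:1  1:945  2:1767  3:3235  4:2886  5:2774  6:2001  7:3362
  8:3342  9:2557  10:3447  11:338  12:586  13:3074  14:2907  15:881
  16:2878  17:2460  18:2357  19:2843  20:1992  21:2103  22:1931  23:2426
  24:2834  25:733  26:692  27:1800  28:1813  29:3229  30:839  31:3041
  32:706  33:538  34:1190  35:1420  36:1390  37:2024  38:3359  39:507
  40:879  41:988  42:2549
Giant step factor: 945^(-43) ≡ 3379 (mod 3623).
Scan 1399·3379^i mod 3623 for i = 0, 1, …:
  i=0: 1399   i=1: 2829   i=2: 1717   i=3: 1320
  i=4: 367   i=5: 1027   i=6: 3022   i=7: 1724
  i=8: 3235
Match at i=8, j=3: k = 8·43 + 3 = 347.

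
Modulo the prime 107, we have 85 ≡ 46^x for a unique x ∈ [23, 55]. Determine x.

50

Compute 46^23 mod 107 = 6, then multiply by 46 repeatedly:
  46^23=6  46^24=62  46^25=70  46^26=10  46^27=32
  46^28=81  46^29=88  46^30=89  46^31=28  46^32=4
  46^33=77  46^34=11  46^35=78  46^36=57  46^37=54
  46^38=23  46^39=95  46^40=90  46^41=74  46^42=87
  46^43=43  46^44=52  46^45=38  46^46=36  46^47=51
  46^48=99  46^49=60  46^50=85
Found 85 at exponent 50.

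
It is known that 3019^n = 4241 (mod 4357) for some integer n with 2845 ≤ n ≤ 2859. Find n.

2854

Compute 3019^2845 mod 4357 = 1561, then multiply by 3019 repeatedly:
  3019^2845=1561  3019^2846=2742  3019^2847=4155  3019^2848=142  3019^2849=1712
  3019^2850=1126  3019^2851=934  3019^2852=767  3019^2853=2006  3019^2854=4241
Found 4241 at exponent 2854.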